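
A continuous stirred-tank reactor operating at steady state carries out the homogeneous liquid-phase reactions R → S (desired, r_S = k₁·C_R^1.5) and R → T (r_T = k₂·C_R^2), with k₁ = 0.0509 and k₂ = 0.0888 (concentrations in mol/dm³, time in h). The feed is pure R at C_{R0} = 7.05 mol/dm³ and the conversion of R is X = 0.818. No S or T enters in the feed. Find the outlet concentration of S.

Exit C_R = C_{R0}(1−X) = 7.05×0.182 = 1.283 mol/dm³.
A CSTR operates uniformly at the exit composition, giving r_S = 0.07398 and r_T = 0.1462 (each k·C_R^n at C_R = 1.283).
Fraction of consumed R going to S: r_S/(r_S+r_T) = 0.3360.
C_S = 0.3360·C_{R0}·X = 0.3360×7.05×0.818 = 1.94 mol/dm³.

1.94 mol/dm³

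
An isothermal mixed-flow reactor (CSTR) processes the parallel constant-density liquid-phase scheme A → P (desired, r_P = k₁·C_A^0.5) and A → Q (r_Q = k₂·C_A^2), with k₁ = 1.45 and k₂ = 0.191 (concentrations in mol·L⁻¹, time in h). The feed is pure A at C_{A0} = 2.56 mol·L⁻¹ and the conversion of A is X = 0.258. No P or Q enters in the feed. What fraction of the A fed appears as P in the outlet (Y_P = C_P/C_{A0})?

0.192

Exit C_A = C_{A0}(1−X) = 2.56×0.742 = 1.900 mol·L⁻¹.
A CSTR operates uniformly at the exit composition, giving r_P = 1.998 and r_Q = 0.6892 (each k·C_A^n at C_A = 1.900).
Fraction of consumed A going to P: r_P/(r_P+r_Q) = 0.7436.
C_P = 0.7436·C_{A0}·X = 0.7436×2.56×0.258 = 0.491 mol·L⁻¹; Y_P = C_P/C_{A0} = 0.192.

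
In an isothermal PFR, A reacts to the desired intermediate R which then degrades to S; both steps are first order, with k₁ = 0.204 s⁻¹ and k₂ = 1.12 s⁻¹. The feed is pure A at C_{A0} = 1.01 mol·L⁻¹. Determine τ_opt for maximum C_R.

1.86 s

The intermediate peaks when r₁ = r₂, i.e. k₁e^(−k₁τ) = k₂e^(−k₂τ), giving τ_opt = ln(k₂/k₁)/(k₂−k₁).
= ln(1.12/0.204)/(1.12−0.204) = ln(5.490)/0.9160 = 1.703/0.9160 = 1.86 s.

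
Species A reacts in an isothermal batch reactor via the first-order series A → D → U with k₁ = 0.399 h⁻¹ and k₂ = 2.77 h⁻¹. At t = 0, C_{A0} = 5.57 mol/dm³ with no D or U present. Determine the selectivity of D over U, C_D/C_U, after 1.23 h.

The intermediate concentration in a first-order A→B→C sequence is C_D = k₁C_{A0}(e^(−k₁t) − e^(−k₂t))/(k₂−k₁).
e^(−k₁t) = e^(−0.399×1.23) = e^(−0.4908) = 0.6122; e^(−k₂t) = e^(−3.407) = 0.03314.
C_D = 0.399×5.57/(2.77−0.399) × (0.6122−0.03314) = 0.9373×0.5790 = 0.5427 mol/dm³.
C_A = C_{A0}e^(−k₁t) = 3.410 mol/dm³, so C_U = C_{A0}−C_A−C_D = 1.618 mol/dm³; C_D/C_U = 0.336.

0.336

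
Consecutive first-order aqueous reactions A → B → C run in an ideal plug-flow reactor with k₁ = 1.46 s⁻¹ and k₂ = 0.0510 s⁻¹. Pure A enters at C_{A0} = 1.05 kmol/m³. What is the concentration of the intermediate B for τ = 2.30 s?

Solving the coupled first-order balances gives C_B(τ) = [k₁/(k₂−k₁)]·C_{A0}·(e^(−k₁τ) − e^(−k₂τ)).
e^(−k₁τ) = e^(−1.46×2.30) = e^(−3.358) = 0.03480; e^(−k₂τ) = e^(−0.1173) = 0.8893.
C_B = 1.46×1.05/(0.0510−1.46) × (0.03480−0.8893) = (-1.088)×(-0.8545) = 0.9297 kmol/m³.

0.930 kmol/m³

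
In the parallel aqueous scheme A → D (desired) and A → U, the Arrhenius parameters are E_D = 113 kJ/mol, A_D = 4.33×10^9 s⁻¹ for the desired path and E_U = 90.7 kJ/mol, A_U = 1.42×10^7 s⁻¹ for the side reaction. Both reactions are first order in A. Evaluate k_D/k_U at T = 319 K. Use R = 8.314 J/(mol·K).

0.0680

Since both paths have the same order in A, the concentration cancels and S_{D/U} = k_D/k_U = (A_D/A_U)·exp[(E_U−E_D)/(RT)].
(E_U−E_D)/(RT) = (90.7−113)×10³/(8.314×319) = -22300/2652 = -8.408.
k_D/k_U = (4.33×10^9/1.42×10^7)·exp(-8.408) = 304.9 × 2.230×10^-4 = 0.0680.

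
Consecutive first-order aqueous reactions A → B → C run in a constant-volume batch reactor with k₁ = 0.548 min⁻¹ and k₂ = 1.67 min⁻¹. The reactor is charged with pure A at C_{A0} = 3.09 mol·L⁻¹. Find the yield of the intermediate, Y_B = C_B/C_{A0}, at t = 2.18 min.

0.135

The intermediate concentration in a first-order A→B→C sequence is C_B = k₁C_{A0}(e^(−k₁t) − e^(−k₂t))/(k₂−k₁).
e^(−k₁t) = e^(−0.548×2.18) = e^(−1.195) = 0.3028; e^(−k₂t) = e^(−3.641) = 0.02624.
C_B = 0.548×3.09/(1.67−0.548) × (0.3028−0.02624) = 1.509×0.2766 = 0.4174 mol·L⁻¹.
Y_B = C_B/C_{A0} = 0.4174/3.09 = 0.135.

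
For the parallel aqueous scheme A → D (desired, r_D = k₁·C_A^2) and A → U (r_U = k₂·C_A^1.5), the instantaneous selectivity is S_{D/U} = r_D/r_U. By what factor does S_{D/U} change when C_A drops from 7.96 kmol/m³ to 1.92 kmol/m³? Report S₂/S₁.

S_{D/U} = (k₁/k₂)·C_A^0.5, so S₂/S₁ = (C_{A,2}/C_{A,1})^0.5.
= (1.92/7.96)^0.5 = (0.2412)^0.5 = 0.491.

0.491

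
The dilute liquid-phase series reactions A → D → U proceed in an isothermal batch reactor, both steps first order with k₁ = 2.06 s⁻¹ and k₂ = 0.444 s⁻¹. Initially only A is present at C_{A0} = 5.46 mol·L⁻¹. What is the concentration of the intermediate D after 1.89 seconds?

The intermediate concentration in a first-order A→B→C sequence is C_D = k₁C_{A0}(e^(−k₁t) − e^(−k₂t))/(k₂−k₁).
e^(−k₁t) = e^(−2.06×1.89) = e^(−3.893) = 0.02038; e^(−k₂t) = e^(−0.8392) = 0.4321.
C_D = 2.06×5.46/(0.444−2.06) × (0.02038−0.4321) = (-6.960)×(-0.4117) = 2.865 mol·L⁻¹.

2.87 mol·L⁻¹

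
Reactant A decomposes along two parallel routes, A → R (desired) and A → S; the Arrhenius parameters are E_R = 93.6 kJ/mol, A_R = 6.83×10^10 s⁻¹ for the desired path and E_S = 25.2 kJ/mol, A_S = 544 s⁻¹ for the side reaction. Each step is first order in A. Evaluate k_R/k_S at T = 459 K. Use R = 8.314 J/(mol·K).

2.06

k_R/k_S = (A_R/A_S)·exp[−(E_R−E_S)/(RT)] = (A_R/A_S)·exp[(E_S−E_R)/(RT)].
(E_S−E_R)/(RT) = (25.2−93.6)×10³/(8.314×459) = -68400/3816 = -17.92.
k_R/k_S = (6.83×10^10/544)·exp(-17.92) = 1.256×10^8 × 1.643×10^-8 = 2.06.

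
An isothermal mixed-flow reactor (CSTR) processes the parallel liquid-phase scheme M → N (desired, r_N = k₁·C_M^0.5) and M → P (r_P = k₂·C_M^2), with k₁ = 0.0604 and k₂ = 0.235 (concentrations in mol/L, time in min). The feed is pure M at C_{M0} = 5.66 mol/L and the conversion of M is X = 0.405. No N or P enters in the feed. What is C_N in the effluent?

0.0915 mol/L

Exit C_M = C_{M0}(1−X) = 5.66×0.595 = 3.368 mol/L.
Rates in a CSTR are evaluated at the outlet concentration: r_N = 0.0604×3.368^0.5 = 0.1108, r_P = 0.235×3.368^2 = 2.665.
Fraction of consumed M going to N: r_N/(r_N+r_P) = 0.03993.
C_N = 0.03993·C_{M0}·X = 0.03993×5.66×0.405 = 0.0915 mol/L.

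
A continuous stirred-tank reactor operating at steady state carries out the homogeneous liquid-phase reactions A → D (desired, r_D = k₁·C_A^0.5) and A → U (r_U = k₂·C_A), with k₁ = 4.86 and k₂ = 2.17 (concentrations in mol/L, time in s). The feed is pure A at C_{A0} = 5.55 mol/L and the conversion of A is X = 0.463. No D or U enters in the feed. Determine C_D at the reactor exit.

Exit C_A = C_{A0}(1−X) = 5.55×0.537 = 2.980 mol/L.
In a CSTR the entire volume is at exit conditions, so r_D = 4.86×2.980^0.5 = 8.390 and r_U = 2.17×2.980 = 6.467.
Fraction of consumed A going to D: r_D/(r_D+r_U) = 0.5647.
C_D = 0.5647·C_{A0}·X = 0.5647×5.55×0.463 = 1.45 mol/L.

1.45 mol/L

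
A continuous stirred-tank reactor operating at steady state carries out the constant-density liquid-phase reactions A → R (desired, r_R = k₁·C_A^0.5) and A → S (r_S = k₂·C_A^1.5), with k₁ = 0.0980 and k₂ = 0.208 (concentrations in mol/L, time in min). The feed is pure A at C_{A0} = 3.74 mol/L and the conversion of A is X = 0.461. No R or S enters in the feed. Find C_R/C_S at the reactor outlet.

Exit C_A = C_{A0}(1−X) = 3.74×0.539 = 2.016 mol/L.
A CSTR operates uniformly at the exit composition, giving r_R = 0.1391 and r_S = 0.5953 (each k·C_A^n at C_A = 2.016).
Overall selectivity = C_R/C_S = r_Rτ/(r_Sτ) = r_R/r_S = 0.234.

0.234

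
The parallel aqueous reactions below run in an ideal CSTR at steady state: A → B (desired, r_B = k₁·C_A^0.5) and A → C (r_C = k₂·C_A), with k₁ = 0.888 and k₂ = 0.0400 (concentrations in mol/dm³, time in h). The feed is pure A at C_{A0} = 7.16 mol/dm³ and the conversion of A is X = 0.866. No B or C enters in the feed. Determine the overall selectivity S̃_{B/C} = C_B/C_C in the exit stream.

Exit C_A = C_{A0}(1−X) = 7.16×0.134 = 0.9594 mol/dm³.
Rates in a CSTR are evaluated at the outlet concentration: r_B = 0.888×0.9594^0.5 = 0.8698, r_C = 0.0400×0.9594 = 0.03838.
Overall selectivity = C_B/C_C = r_Bτ/(r_Cτ) = r_B/r_C = 22.7.

22.7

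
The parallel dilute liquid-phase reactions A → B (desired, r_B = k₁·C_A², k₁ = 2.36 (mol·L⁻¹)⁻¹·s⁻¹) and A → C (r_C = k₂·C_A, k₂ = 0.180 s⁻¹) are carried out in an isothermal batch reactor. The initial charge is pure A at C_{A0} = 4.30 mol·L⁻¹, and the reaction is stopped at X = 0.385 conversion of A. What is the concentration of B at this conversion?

1.62 mol·L⁻¹

C_A = C_{A0}(1−X) = 2.644 mol·L⁻¹.
Along a PFR/batch, dC_C/dC_A = −r_C/(r_B+r_C) = −k₂/(k₂+k₁·C_A).
Integrating from C_{A0} to C_A: C_C = (0.180/2.36)·ln[(0.180+2.36·4.30)/(0.180+2.36·2.64)] = 0.07627·ln(10.33/6.421) = 0.03625 mol·L⁻¹.
Then C_B = (C_{A0}−C_A) − C_C = 1.655 − 0.03625 = 1.619 mol·L⁻¹.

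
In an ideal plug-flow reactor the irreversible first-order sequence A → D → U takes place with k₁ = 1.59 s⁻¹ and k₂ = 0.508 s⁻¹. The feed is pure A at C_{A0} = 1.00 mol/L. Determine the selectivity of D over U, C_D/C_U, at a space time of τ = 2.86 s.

0.496

The intermediate concentration in a first-order A→B→C sequence is C_D = k₁C_{A0}(e^(−k₁τ) − e^(−k₂τ))/(k₂−k₁).
e^(−k₁τ) = e^(−1.59×2.86) = e^(−4.547) = 0.01059; e^(−k₂τ) = e^(−1.453) = 0.2339.
C_D = 1.59×1.00/(0.508−1.59) × (0.01059−0.2339) = (-1.470)×(-0.2233) = 0.3281 mol/L.
C_A = C_{A0}e^(−k₁τ) = 0.01059 mol/L, so C_U = C_{A0}−C_A−C_D = 0.6613 mol/L; C_D/C_U = 0.496.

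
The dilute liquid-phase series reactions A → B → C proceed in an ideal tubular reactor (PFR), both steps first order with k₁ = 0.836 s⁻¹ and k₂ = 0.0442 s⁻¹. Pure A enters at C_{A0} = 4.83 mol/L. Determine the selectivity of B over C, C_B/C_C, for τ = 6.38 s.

3.88

Solving the coupled first-order balances gives C_B(τ) = [k₁/(k₂−k₁)]·C_{A0}·(e^(−k₁τ) − e^(−k₂τ)).
e^(−k₁τ) = e^(−0.836×6.38) = e^(−5.334) = 0.004826; e^(−k₂τ) = e^(−0.2820) = 0.7543.
C_B = 0.836×4.83/(0.0442−0.836) × (0.004826−0.7543) = (-5.100)×(-0.7495) = 3.822 mol/L.
C_A = C_{A0}e^(−k₁τ) = 0.02331 mol/L, so C_C = C_{A0}−C_A−C_B = 0.9848 mol/L; C_B/C_C = 3.88.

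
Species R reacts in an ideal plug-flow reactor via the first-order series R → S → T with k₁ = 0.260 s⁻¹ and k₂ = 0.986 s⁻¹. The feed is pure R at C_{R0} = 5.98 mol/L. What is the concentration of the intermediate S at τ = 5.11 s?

0.553 mol/L

The intermediate concentration in a first-order A→B→C sequence is C_S = k₁C_{R0}(e^(−k₁τ) − e^(−k₂τ))/(k₂−k₁).
e^(−k₁τ) = e^(−0.260×5.11) = e^(−1.329) = 0.2648; e^(−k₂τ) = e^(−5.038) = 0.006484.
C_S = 0.260×5.98/(0.986−0.260) × (0.2648−0.006484) = 2.142×0.2584 = 0.5533 mol/L.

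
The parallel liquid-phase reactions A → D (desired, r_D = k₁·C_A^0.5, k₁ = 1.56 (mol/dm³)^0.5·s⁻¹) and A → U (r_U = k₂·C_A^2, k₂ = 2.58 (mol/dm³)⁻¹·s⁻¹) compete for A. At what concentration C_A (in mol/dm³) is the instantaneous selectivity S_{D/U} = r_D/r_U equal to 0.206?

2.05 mol/dm³

S_{D/U} = (k₁/k₂)·C_A^-1.5 ⇒ C_A = (S·k₂/k₁)^(1/(-1.5)).
= (0.206×2.58/1.56)^(-0.6667) = (0.3407)^(-0.6667) = 2.05 mol/dm³.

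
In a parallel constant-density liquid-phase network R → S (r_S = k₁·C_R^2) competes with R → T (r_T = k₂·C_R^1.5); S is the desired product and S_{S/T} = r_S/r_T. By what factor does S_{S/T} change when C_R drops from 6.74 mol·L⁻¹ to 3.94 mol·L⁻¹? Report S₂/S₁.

S_{S/T} = (k₁/k₂)·C_R^0.5, so S₂/S₁ = (C_{R,2}/C_{R,1})^0.5.
= (3.94/6.74)^0.5 = (0.5846)^0.5 = 0.765.
Selectivity toward S falls as C_R falls — high-concentration operation is favoured.

0.765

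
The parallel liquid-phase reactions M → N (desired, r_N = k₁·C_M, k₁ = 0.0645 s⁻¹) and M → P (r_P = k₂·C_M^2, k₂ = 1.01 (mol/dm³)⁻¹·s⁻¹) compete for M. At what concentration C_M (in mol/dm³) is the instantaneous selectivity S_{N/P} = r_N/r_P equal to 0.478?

0.134 mol/dm³

S_{N/P} = (k₁/k₂)·C_M⁻¹ ⇒ C_M = (S·k₂/k₁)^(-1).
= (0.478×1.01/0.0645)^(-1) = (7.485)^(-1) = 0.134 mol/dm³.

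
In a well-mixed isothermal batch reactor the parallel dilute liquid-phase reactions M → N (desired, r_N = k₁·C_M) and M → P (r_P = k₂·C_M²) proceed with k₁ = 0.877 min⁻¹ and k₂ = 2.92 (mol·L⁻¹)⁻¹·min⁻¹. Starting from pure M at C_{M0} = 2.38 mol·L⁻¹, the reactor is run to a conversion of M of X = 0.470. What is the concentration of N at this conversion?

C_M = C_{M0}(1−X) = 1.261 mol·L⁻¹.
Along a PFR/batch, dC_N/dC_M = −r_N/(r_N+r_P) = −k₁/(k₁+k₂·C_M).
Integrating from C_{M0} to C_M: C_N = (0.877/2.92)·ln[(0.877+2.92·2.38)/(0.877+2.92·1.26)] = 0.3003·ln(7.827/4.560) = 0.1622 mol·L⁻¹.

0.162 mol·L⁻¹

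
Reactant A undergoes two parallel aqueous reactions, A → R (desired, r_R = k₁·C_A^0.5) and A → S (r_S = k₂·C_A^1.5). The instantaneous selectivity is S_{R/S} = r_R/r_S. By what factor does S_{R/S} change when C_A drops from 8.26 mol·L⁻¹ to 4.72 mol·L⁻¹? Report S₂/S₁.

1.75

S_{R/S} = (k₁/k₂)·C_A⁻¹, so S₂/S₁ = (C_{A,2}/C_{A,1})⁻¹.
= 8.26/4.72 = 1.75.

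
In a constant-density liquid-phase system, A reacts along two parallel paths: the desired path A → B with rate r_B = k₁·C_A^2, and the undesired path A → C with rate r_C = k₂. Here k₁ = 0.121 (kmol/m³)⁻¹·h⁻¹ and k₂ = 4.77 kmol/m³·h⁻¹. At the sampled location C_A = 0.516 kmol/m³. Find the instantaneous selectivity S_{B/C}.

0.00675

S_{B/C} = r_B/r_C = (k₁·C_A^2)/(k₂) = (k₁/k₂)·C_A^2.
= (0.121×0.5160^2) / (4.77) = 0.03222/4.770 = 0.00675.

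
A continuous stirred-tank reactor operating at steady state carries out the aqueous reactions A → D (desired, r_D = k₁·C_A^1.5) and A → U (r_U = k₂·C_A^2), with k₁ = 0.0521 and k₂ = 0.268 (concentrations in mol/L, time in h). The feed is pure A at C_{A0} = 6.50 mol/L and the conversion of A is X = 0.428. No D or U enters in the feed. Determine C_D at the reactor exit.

0.255 mol/L

Exit C_A = C_{A0}(1−X) = 6.50×0.572 = 3.718 mol/L.
Rates in a CSTR are evaluated at the outlet concentration: r_D = 0.0521×3.718^1.5 = 0.3735, r_U = 0.268×3.718^2 = 3.705.
Fraction of consumed A going to D: r_D/(r_D+r_U) = 0.09159.
C_D = 0.09159·C_{A0}·X = 0.09159×6.50×0.428 = 0.255 mol/L.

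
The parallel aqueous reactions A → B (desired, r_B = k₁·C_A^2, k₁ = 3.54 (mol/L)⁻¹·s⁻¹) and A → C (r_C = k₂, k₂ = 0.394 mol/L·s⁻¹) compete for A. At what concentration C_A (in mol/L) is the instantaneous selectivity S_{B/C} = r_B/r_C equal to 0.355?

S_{B/C} = (k₁/k₂)·C_A^2 ⇒ C_A = (S·k₂/k₁)^(0.5).
= (0.355×0.394/3.54)^(0.5) = (0.03951)^(0.5) = 0.199 mol/L.

0.199 mol/L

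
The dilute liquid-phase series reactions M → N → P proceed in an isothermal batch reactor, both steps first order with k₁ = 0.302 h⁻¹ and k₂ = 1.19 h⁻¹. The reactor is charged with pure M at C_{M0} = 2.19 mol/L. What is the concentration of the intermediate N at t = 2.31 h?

The intermediate concentration in a first-order A→B→C sequence is C_N = k₁C_{M0}(e^(−k₁t) − e^(−k₂t))/(k₂−k₁).
e^(−k₁t) = e^(−0.302×2.31) = e^(−0.6976) = 0.4978; e^(−k₂t) = e^(−2.749) = 0.06400.
C_N = 0.302×2.19/(1.19−0.302) × (0.4978−0.06400) = 0.7448×0.4338 = 0.3231 mol/L.

0.323 mol/L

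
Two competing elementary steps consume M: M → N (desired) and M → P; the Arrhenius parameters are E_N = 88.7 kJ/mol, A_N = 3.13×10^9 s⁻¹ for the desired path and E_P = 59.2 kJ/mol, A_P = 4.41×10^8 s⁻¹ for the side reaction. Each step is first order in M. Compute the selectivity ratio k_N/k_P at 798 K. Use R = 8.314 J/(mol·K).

0.0832

With equal orders, S_{N/P} = k_N/k_P = (A_N/A_P)·exp[(E_P−E_N)/(RT)].
(E_P−E_N)/(RT) = (59.2−88.7)×10³/(8.314×798) = -29500/6635 = -4.446.
k_N/k_P = (3.13×10^9/4.41×10^8)·exp(-4.446) = 7.098 × 0.01172 = 0.0832.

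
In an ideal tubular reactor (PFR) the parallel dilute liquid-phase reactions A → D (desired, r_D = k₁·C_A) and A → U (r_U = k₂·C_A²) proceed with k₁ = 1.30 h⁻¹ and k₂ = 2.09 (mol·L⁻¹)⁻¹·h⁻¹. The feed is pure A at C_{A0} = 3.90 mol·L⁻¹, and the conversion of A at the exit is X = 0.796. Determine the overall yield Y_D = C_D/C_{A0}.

0.185

C_A = C_{A0}(1−X) = 0.7956 mol·L⁻¹.
Along a PFR/batch, dC_D/dC_A = −r_D/(r_D+r_U) = −k₁/(k₁+k₂·C_A).
Integrating from C_{A0} to C_A: C_D = (1.30/2.09)·ln[(1.30+2.09·3.90)/(1.30+2.09·0.796)] = 0.6220·ln(9.451/2.963) = 0.7215 mol·L⁻¹.
Y_D = C_D/C_{A0} = 0.7215/3.90 = 0.185.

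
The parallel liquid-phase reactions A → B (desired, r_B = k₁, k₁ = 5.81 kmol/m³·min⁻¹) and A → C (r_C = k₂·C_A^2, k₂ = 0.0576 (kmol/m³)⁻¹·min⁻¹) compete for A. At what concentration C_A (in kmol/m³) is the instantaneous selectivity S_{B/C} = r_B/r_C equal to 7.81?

3.59 kmol/m³

S_{B/C} = (k₁/k₂)·C_A^-2 ⇒ C_A = (S·k₂/k₁)^(-0.5).
= (7.81×0.0576/5.81)^(-0.5) = (0.07743)^(-0.5) = 3.59 kmol/m³.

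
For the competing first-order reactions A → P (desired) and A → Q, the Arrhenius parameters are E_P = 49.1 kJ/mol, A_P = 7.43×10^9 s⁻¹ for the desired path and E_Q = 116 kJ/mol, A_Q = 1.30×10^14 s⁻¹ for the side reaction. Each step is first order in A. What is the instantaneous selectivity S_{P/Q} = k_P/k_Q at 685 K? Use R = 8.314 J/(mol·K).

7.22

k_P/k_Q = (A_P/A_Q)·exp[−(E_P−E_Q)/(RT)] = (A_P/A_Q)·exp[(E_Q−E_P)/(RT)].
(E_Q−E_P)/(RT) = (116−49.1)×10³/(8.314×685) = 66900/5695 = 11.75.
k_P/k_Q = (7.43×10^9/1.30×10^14)·exp(11.75) = 5.715×10^-5 × 1.264×10^5 = 7.22.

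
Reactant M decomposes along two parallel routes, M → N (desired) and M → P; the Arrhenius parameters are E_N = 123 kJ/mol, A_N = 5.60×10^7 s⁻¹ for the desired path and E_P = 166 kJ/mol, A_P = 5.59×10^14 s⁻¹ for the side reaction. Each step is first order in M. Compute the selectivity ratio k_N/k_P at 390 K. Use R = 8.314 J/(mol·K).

0.0576

With equal orders, S_{N/P} = k_N/k_P = (A_N/A_P)·exp[(E_P−E_N)/(RT)].
(E_P−E_N)/(RT) = (166−123)×10³/(8.314×390) = 43000/3242 = 13.26.
k_N/k_P = (5.60×10^7/5.59×10^14)·exp(13.26) = 1.002×10^-7 × 5.747×10^5 = 0.0576.
Since E_N < E_P, lowering the temperature improves selectivity toward N.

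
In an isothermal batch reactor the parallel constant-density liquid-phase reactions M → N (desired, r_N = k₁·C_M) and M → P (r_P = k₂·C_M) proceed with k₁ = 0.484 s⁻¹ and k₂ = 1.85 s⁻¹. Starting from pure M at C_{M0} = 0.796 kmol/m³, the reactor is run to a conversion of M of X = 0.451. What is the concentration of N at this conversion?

0.0744 kmol/m³

C_M = C_{M0}(1−X) = 0.4370 kmol/m³.
Both paths are first order in M, so the instantaneous fraction to N is constant: dC_N/d(−C_M) = k₁/(k₁+k₂) = 0.2074.
C_N = 0.2074·(C_{M0}−C_M) = 0.2074×0.3590 = 0.0744 kmol/m³.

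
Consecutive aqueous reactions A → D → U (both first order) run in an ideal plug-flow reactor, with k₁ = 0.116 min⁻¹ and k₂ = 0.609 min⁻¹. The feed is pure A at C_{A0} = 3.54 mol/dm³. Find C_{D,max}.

0.456 mol/dm³

At the optimum, C_{D,max}/C_{A0} = (k₁/k₂)^[k₂/(k₂−k₁)].
= (0.116/0.609)^(0.609/(0.609−0.116)) = (0.1905)^(1.235) = 0.1289.
C_{D,max} = 0.1289×3.54 = 0.456 mol/dm³.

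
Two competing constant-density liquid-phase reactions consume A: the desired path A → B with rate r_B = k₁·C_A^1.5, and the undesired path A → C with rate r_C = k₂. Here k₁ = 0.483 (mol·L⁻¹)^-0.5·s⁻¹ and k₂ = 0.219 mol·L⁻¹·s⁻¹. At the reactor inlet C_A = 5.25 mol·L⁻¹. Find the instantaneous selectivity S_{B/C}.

26.5

S_{B/C} = r_B/r_C = (k₁·C_A^1.5)/(k₂) = (k₁/k₂)·C_A^1.5.
= (0.483×5.250^1.5) / (0.219) = 5.810/0.2190 = 26.5.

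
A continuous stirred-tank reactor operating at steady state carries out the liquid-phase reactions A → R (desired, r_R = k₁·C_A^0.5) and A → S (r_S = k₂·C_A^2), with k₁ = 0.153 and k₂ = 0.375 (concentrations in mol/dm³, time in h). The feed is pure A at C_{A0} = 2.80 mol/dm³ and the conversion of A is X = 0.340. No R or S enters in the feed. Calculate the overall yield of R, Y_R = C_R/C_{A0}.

0.0475

Exit C_A = C_{A0}(1−X) = 2.80×0.660 = 1.848 mol/dm³.
In a CSTR the entire volume is at exit conditions, so r_R = 0.153×1.848^0.5 = 0.2080 and r_S = 0.375×1.848^2 = 1.281.
Fraction of consumed A going to R: r_R/(r_R+r_S) = 0.1397.
C_R = 0.1397·C_{A0}·X = 0.1397×2.80×0.340 = 0.133 mol/dm³; Y_R = C_R/C_{A0} = 0.0475.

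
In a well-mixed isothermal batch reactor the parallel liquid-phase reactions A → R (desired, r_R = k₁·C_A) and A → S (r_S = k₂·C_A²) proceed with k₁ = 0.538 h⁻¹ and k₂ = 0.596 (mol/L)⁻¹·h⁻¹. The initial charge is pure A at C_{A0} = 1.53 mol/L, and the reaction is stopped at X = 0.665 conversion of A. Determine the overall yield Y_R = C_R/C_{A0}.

C_A = C_{A0}(1−X) = 0.5125 mol/L.
Along a PFR/batch, dC_R/dC_A = −r_R/(r_R+r_S) = −k₁/(k₁+k₂·C_A).
Integrating from C_{A0} to C_A: C_R = (0.538/0.596)·ln[(0.538+0.596·1.53)/(0.538+0.596·0.513)] = 0.9027·ln(1.450/0.8435) = 0.4890 mol/L.
Y_R = C_R/C_{A0} = 0.4890/1.53 = 0.320.

0.320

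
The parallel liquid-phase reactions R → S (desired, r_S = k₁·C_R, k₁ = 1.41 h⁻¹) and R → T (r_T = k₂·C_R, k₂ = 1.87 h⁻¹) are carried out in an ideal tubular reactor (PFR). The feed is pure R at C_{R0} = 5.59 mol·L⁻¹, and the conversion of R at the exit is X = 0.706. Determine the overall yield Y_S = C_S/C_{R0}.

C_R = C_{R0}(1−X) = 1.643 mol·L⁻¹.
Both paths are first order in R, so the instantaneous fraction to S is constant: dC_S/d(−C_R) = k₁/(k₁+k₂) = 0.4299.
C_S = 0.4299·(C_{R0}−C_R) = 0.4299×3.947 = 1.70 mol·L⁻¹.
Y_S = C_S/C_{R0} = 1.697/5.59 = 0.303.

0.303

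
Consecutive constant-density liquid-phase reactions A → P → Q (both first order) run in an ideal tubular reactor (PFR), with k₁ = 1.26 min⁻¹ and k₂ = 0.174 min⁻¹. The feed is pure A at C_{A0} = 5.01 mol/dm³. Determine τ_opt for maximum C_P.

For first-order series the maximum of C_P occurs at τ_opt = ln(k₂/k₁)/(k₂−k₁).
= ln(0.174/1.26)/(0.174−1.26) = ln(0.1381)/-1.086 = -1.980/-1.086 = 1.82 min.

1.82 min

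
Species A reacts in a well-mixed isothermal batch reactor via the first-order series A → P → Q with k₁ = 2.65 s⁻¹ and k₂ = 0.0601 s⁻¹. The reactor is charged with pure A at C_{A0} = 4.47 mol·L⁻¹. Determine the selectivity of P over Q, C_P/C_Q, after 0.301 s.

97.3

The intermediate concentration in a first-order A→B→C sequence is C_P = k₁C_{A0}(e^(−k₁t) − e^(−k₂t))/(k₂−k₁).
e^(−k₁t) = e^(−2.65×0.301) = e^(−0.7976) = 0.4504; e^(−k₂t) = e^(−0.01809) = 0.9821.
C_P = 2.65×4.47/(0.0601−2.65) × (0.4504−0.9821) = (-4.574)×(-0.5317) = 2.432 mol·L⁻¹.
C_A = C_{A0}e^(−k₁t) = 2.013 mol·L⁻¹, so C_Q = C_{A0}−C_A−C_P = 0.02498 mol·L⁻¹; C_P/C_Q = 97.3.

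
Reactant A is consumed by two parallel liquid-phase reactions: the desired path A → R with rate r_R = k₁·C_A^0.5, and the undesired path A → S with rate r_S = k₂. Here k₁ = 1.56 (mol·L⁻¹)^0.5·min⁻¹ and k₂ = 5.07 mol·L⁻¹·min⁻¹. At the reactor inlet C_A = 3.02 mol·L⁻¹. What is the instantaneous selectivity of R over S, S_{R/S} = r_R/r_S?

S_{R/S} = r_R/r_S = (k₁·C_A^0.5)/(k₂) = (k₁/k₂)·C_A^0.5.
= (1.56×3.020^0.5) / (5.07) = 2.711/5.070 = 0.535.
Since the desired path is higher order in A, keeping C_A high (PFR or concentrated feed) favours R.

0.535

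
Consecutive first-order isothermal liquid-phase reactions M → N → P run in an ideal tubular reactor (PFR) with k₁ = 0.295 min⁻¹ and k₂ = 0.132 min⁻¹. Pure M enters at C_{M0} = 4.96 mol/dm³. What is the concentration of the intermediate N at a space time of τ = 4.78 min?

2.58 mol/dm³

Solving the coupled first-order balances gives C_N(τ) = [k₁/(k₂−k₁)]·C_{M0}·(e^(−k₁τ) − e^(−k₂τ)).
e^(−k₁τ) = e^(−0.295×4.78) = e^(−1.410) = 0.2441; e^(−k₂τ) = e^(−0.6310) = 0.5321.
C_N = 0.295×4.96/(0.132−0.295) × (0.2441−0.5321) = (-8.977)×(-0.2880) = 2.585 mol/dm³.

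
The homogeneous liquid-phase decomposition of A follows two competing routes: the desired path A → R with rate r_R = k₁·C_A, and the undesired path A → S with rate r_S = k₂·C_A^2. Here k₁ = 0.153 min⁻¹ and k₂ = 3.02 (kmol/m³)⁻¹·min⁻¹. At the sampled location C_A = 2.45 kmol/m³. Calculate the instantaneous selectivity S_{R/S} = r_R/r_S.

S_{R/S} = r_R/r_S = (k₁·C_A)/(k₂·C_A^2) = (k₁/k₂)·C_A⁻¹.
= (0.153×2.450) / (3.02×2.450^2) = 0.3749/18.13 = 0.0207.

0.0207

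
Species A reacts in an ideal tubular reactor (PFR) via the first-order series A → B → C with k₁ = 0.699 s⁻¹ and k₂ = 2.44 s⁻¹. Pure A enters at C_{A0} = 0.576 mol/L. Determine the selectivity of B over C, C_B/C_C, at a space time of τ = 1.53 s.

0.242

Solving the coupled first-order balances gives C_B(τ) = [k₁/(k₂−k₁)]·C_{A0}·(e^(−k₁τ) − e^(−k₂τ)).
e^(−k₁τ) = e^(−0.699×1.53) = e^(−1.069) = 0.3432; e^(−k₂τ) = e^(−3.733) = 0.02392.
C_B = 0.699×0.576/(2.44−0.699) × (0.3432−0.02392) = 0.2313×0.3193 = 0.07384 mol/L.
C_A = C_{A0}e^(−k₁τ) = 0.1977 mol/L, so C_C = C_{A0}−C_A−C_B = 0.3045 mol/L; C_B/C_C = 0.242.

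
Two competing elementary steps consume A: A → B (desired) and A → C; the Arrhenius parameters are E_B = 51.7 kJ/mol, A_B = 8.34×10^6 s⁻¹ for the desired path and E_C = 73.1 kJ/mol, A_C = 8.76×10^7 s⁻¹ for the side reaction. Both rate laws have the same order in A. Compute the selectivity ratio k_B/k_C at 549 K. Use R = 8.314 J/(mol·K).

10.3

k_B/k_C = (A_B/A_C)·exp[−(E_B−E_C)/(RT)] = (A_B/A_C)·exp[(E_C−E_B)/(RT)].
(E_C−E_B)/(RT) = (73.1−51.7)×10³/(8.314×549) = 21400/4564 = 4.688.
k_B/k_C = (8.34×10^6/8.76×10^7)·exp(4.688) = 0.09521 × 108.7 = 10.3.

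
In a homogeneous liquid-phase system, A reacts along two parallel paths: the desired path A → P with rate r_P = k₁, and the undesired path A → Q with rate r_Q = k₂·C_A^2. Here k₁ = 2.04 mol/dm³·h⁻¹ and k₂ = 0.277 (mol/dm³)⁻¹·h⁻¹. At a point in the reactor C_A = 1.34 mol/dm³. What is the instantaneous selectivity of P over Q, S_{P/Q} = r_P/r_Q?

S_{P/Q} = r_P/r_Q = (k₁)/(k₂·C_A^2) = (k₁/k₂)·C_A^-2.
= (2.04) / (0.277×1.340^2) = 2.040/0.4974 = 4.10.

4.10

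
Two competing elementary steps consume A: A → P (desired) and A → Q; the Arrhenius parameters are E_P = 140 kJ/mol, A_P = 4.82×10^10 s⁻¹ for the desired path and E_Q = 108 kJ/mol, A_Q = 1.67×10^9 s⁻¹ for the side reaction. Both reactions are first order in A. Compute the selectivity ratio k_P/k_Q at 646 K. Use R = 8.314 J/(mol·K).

0.0746

k_P/k_Q = (A_P/A_Q)·exp[−(E_P−E_Q)/(RT)] = (A_P/A_Q)·exp[(E_Q−E_P)/(RT)].
(E_Q−E_P)/(RT) = (108−140)×10³/(8.314×646) = -32000/5371 = -5.958.
k_P/k_Q = (4.82×10^10/1.67×10^9)·exp(-5.958) = 28.86 × 0.002585 = 0.0746.
Since E_P > E_Q, raising the temperature improves selectivity toward P.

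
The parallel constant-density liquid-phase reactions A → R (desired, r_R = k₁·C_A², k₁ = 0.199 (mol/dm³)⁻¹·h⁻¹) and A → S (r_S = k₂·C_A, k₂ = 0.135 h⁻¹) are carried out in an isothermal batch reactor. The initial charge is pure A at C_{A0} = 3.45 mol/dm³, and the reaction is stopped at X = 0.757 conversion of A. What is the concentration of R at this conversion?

C_A = C_{A0}(1−X) = 0.8384 mol/dm³.
Along a PFR/batch, dC_S/dC_A = −r_S/(r_R+r_S) = −k₂/(k₂+k₁·C_A).
Integrating from C_{A0} to C_A: C_S = (0.135/0.199)·ln[(0.135+0.199·3.45)/(0.135+0.199·0.838)] = 0.6784·ln(0.8216/0.3018) = 0.6793 mol/dm³.
Then C_R = (C_{A0}−C_A) − C_S = 2.612 − 0.6793 = 1.932 mol/dm³.

1.93 mol/dm³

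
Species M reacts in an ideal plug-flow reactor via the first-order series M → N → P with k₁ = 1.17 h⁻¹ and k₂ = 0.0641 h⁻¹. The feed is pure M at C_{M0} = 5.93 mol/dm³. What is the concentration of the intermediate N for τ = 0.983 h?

The intermediate concentration in a first-order A→B→C sequence is C_N = k₁C_{M0}(e^(−k₁τ) − e^(−k₂τ))/(k₂−k₁).
e^(−k₁τ) = e^(−1.17×0.983) = e^(−1.150) = 0.3166; e^(−k₂τ) = e^(−0.06301) = 0.9389.
C_N = 1.17×5.93/(0.0641−1.17) × (0.3166−0.9389) = (-6.274)×(-0.6223) = 3.904 mol/dm³.

3.90 mol/dm³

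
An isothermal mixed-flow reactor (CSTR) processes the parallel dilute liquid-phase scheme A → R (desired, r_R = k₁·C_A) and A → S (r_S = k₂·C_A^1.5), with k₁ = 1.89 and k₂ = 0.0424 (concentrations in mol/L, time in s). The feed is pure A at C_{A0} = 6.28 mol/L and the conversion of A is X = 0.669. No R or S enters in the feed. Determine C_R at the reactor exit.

4.07 mol/L

Exit C_A = C_{A0}(1−X) = 6.28×0.331 = 2.079 mol/L.
A CSTR operates uniformly at the exit composition, giving r_R = 3.929 and r_S = 0.1271 (each k·C_A^n at C_A = 2.079).
Fraction of consumed A going to R: r_R/(r_R+r_S) = 0.9687.
C_R = 0.9687·C_{A0}·X = 0.9687×6.28×0.669 = 4.07 mol/L.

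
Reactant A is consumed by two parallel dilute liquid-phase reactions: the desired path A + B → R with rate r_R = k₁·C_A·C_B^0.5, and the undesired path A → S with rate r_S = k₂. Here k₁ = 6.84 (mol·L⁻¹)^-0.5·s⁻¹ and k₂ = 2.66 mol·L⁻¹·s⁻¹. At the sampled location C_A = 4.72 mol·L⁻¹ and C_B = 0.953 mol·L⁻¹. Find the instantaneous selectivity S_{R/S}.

S_{R/S} = r_R/r_S = (k₁·C_A·C_B^0.5)/(k₂) = (k₁/k₂)·C_A·C_B^0.5.
= (6.84×4.720×0.9530^0.5) / (2.66) = 31.52/2.660 = 11.8.
Since the desired path is higher order in A, keeping C_A high (PFR or concentrated feed) favours R.

11.8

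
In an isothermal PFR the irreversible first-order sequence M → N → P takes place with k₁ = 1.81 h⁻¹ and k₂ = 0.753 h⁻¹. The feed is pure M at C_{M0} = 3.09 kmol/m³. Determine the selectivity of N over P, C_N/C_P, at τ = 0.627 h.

3.21

For first-order series with pure M initially, C_N(τ) = k₁C_{M0}/(k₂−k₁)·(e^(−k₁τ) − e^(−k₂τ)).
e^(−k₁τ) = e^(−1.81×0.627) = e^(−1.135) = 0.3215; e^(−k₂τ) = e^(−0.4721) = 0.6237.
C_N = 1.81×3.09/(0.753−1.81) × (0.3215−0.6237) = (-5.291)×(-0.3022) = 1.599 kmol/m³.
C_M = C_{M0}e^(−k₁τ) = 0.9933 kmol/m³, so C_P = C_{M0}−C_M−C_N = 0.4976 kmol/m³; C_N/C_P = 3.21.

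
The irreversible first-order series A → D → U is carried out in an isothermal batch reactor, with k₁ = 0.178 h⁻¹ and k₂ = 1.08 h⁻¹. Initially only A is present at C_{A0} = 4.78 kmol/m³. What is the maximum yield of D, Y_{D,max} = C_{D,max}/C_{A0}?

0.115

Evaluating C_D at t_opt = ln(k₂/k₁)/(k₂−k₁) gives C_{D,max}/C_{A0} = (k₁/k₂)^[k₂/(k₂−k₁)].
= (0.178/1.08)^(1.08/(1.08−0.178)) = (0.1648)^(1.197) = 0.1155.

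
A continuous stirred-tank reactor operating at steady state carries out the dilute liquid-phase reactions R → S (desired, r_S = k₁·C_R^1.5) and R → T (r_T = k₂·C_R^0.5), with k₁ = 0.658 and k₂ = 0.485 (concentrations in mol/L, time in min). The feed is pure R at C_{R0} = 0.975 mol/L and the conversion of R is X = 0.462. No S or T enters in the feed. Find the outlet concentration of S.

Exit C_R = C_{R0}(1−X) = 0.975×0.538 = 0.5246 mol/L.
Rates in a CSTR are evaluated at the outlet concentration: r_S = 0.658×0.5246^1.5 = 0.2500, r_T = 0.485×0.5246^0.5 = 0.3513.
Fraction of consumed R going to S: r_S/(r_S+r_T) = 0.4158.
C_S = 0.4158·C_{R0}·X = 0.4158×0.975×0.462 = 0.187 mol/L.

0.187 mol/L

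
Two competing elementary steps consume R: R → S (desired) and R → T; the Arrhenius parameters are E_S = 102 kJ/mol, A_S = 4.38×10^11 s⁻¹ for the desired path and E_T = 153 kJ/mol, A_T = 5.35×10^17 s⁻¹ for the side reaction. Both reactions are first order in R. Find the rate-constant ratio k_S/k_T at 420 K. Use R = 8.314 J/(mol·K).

k_S/k_T = (A_S/A_T)·exp[−(E_S−E_T)/(RT)] = (A_S/A_T)·exp[(E_T−E_S)/(RT)].
(E_T−E_S)/(RT) = (153−102)×10³/(8.314×420) = 51000/3492 = 14.61.
k_S/k_T = (4.38×10^11/5.35×10^17)·exp(14.61) = 8.187×10^-7 × 2.203×10^6 = 1.80.

1.80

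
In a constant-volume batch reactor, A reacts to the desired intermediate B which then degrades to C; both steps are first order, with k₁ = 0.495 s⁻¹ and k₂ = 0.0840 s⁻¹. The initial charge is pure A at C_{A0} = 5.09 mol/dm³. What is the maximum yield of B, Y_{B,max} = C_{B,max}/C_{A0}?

0.696

At the optimum, C_{B,max}/C_{A0} = (k₁/k₂)^[k₂/(k₂−k₁)].
= (0.495/0.0840)^(0.0840/(0.0840−0.495)) = (5.893)^(-0.2044) = 0.6959.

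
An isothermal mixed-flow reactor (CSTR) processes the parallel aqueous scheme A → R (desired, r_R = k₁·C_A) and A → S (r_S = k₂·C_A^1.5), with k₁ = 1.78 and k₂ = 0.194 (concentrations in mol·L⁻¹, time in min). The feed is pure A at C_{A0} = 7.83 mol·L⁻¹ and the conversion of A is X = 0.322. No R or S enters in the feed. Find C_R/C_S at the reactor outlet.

3.98

Exit C_A = C_{A0}(1−X) = 7.83×0.678 = 5.309 mol·L⁻¹.
A CSTR operates uniformly at the exit composition, giving r_R = 9.450 and r_S = 2.373 (each k·C_A^n at C_A = 5.309).
Overall selectivity = C_R/C_S = r_Rτ/(r_Sτ) = r_R/r_S = 3.98.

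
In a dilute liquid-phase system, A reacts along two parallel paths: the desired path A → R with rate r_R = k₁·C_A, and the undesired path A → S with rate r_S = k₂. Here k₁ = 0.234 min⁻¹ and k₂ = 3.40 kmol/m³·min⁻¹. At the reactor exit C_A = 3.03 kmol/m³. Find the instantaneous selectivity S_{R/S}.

S_{R/S} = r_R/r_S = (k₁·C_A)/(k₂) = (k₁/k₂)·C_A.
= (0.234×3.030) / (3.40) = 0.7090/3.400 = 0.209.
Since the desired path is higher order in A, keeping C_A high (PFR or concentrated feed) favours R.

0.209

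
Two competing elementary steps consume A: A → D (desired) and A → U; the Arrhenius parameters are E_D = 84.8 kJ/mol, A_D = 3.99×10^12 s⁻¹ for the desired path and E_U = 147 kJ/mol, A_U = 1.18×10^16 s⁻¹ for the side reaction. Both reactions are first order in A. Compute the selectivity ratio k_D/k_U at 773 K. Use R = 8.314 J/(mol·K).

5.40

With equal orders, S_{D/U} = k_D/k_U = (A_D/A_U)·exp[(E_U−E_D)/(RT)].
(E_U−E_D)/(RT) = (147−84.8)×10³/(8.314×773) = 62200/6427 = 9.678.
k_D/k_U = (3.99×10^12/1.18×10^16)·exp(9.678) = 3.381×10^-4 × 15968 = 5.40.
Since E_D < E_U, lowering the temperature improves selectivity toward D.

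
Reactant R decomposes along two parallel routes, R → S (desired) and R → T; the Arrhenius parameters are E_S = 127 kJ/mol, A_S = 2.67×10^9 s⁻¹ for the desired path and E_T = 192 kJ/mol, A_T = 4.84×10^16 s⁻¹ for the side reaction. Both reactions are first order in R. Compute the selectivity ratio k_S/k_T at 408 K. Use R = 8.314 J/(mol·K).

With equal orders, S_{S/T} = k_S/k_T = (A_S/A_T)·exp[(E_T−E_S)/(RT)].
(E_T−E_S)/(RT) = (192−127)×10³/(8.314×408) = 65000/3392 = 19.16.
k_S/k_T = (2.67×10^9/4.84×10^16)·exp(19.16) = 5.517×10^-8 × 2.099×10^8 = 11.6.

11.6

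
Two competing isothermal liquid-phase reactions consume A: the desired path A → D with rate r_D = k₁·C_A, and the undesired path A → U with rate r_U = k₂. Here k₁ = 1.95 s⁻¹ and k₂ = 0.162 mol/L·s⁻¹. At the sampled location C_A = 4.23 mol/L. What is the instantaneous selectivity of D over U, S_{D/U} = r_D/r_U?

50.9

S_{D/U} = r_D/r_U = (k₁·C_A)/(k₂) = (k₁/k₂)·C_A.
= (1.95×4.230) / (0.162) = 8.248/0.1620 = 50.9.
Since the desired path is higher order in A, keeping C_A high (PFR or concentrated feed) favours D.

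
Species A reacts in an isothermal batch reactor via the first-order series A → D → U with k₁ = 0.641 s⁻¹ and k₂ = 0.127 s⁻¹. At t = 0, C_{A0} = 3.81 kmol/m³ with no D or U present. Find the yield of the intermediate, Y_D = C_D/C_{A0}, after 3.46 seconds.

Solving the coupled first-order balances gives C_D(t) = [k₁/(k₂−k₁)]·C_{A0}·(e^(−k₁t) − e^(−k₂t)).
e^(−k₁t) = e^(−0.641×3.46) = e^(−2.218) = 0.1088; e^(−k₂t) = e^(−0.4394) = 0.6444.
C_D = 0.641×3.81/(0.127−0.641) × (0.1088−0.6444) = (-4.751)×(-0.5356) = 2.545 kmol/m³.
Y_D = C_D/C_{A0} = 2.545/3.81 = 0.668.

0.668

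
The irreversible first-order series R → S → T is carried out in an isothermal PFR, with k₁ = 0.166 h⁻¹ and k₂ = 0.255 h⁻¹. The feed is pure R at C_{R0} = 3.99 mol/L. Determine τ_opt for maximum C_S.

4.82 h

The intermediate peaks when r₁ = r₂, i.e. k₁e^(−k₁τ) = k₂e^(−k₂τ), giving τ_opt = ln(k₂/k₁)/(k₂−k₁).
= ln(0.255/0.166)/(0.255−0.166) = ln(1.536)/0.08900 = 0.4293/0.08900 = 4.82 h.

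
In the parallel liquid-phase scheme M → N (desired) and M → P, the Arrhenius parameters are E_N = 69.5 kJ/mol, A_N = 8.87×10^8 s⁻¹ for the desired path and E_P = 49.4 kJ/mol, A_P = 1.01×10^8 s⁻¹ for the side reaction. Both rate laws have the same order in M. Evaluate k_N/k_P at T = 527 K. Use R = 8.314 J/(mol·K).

0.0894

Since both paths have the same order in M, the concentration cancels and S_{N/P} = k_N/k_P = (A_N/A_P)·exp[(E_P−E_N)/(RT)].
(E_P−E_N)/(RT) = (49.4−69.5)×10³/(8.314×527) = -20100/4381 = -4.587.
k_N/k_P = (8.87×10^8/1.01×10^8)·exp(-4.587) = 8.782 × 0.01018 = 0.0894.
Since E_N > E_P, raising the temperature improves selectivity toward N.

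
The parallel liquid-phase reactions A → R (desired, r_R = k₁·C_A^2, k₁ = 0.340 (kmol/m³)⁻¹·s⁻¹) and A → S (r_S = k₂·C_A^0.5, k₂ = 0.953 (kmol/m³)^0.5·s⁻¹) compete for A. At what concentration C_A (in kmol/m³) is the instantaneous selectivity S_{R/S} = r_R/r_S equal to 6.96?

S_{R/S} = (k₁/k₂)·C_A^1.5 ⇒ C_A = (S·k₂/k₁)^(1/1.5).
= (6.96×0.953/0.340)^(0.6667) = (19.51)^(0.6667) = 7.25 kmol/m³.

7.25 kmol/m³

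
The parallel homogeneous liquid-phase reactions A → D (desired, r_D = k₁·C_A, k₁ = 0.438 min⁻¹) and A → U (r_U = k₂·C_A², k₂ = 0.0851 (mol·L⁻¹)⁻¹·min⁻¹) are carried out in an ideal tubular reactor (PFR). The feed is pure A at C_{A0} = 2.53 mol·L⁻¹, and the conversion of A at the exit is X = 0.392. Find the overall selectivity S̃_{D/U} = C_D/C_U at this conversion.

2.54

C_A = C_{A0}(1−X) = 1.538 mol·L⁻¹.
Along a PFR/batch, dC_D/dC_A = −r_D/(r_D+r_U) = −k₁/(k₁+k₂·C_A).
Integrating from C_{A0} to C_A: C_D = (0.438/0.0851)·ln[(0.438+0.0851·2.53)/(0.438+0.0851·1.54)] = 5.147·ln(0.6533/0.5689) = 0.7120 mol·L⁻¹.
C_U = (C_{A0}−C_A)−C_D = 0.2798 mol·L⁻¹; S̃_{D/U} = 0.7120/0.2798 = 2.54.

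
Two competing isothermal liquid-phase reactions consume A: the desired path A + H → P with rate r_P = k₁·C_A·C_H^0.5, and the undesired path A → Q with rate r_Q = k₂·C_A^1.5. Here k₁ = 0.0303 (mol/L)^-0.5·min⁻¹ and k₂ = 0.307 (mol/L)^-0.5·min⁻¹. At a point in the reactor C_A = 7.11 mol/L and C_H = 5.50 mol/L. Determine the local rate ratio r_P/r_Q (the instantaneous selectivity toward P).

0.0868

S_{P/Q} = r_P/r_Q = (k₁·C_A·C_H^0.5)/(k₂·C_A^1.5) = (k₁/k₂)·C_A^-0.5·C_H^0.5.
= (0.0303×7.110×5.500^0.5) / (0.307×7.110^1.5) = 0.5052/5.820 = 0.0868.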